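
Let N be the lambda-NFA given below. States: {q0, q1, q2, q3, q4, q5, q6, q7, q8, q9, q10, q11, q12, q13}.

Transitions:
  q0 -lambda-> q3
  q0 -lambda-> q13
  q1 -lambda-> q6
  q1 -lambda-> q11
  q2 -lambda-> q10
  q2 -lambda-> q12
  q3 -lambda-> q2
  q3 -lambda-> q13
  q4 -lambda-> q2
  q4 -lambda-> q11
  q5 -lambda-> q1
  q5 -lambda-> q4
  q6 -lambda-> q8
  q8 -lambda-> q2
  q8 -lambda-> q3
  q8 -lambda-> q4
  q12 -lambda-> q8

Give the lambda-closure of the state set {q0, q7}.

Start with {q0, q7}.
From q0 via lambda: add q3, q13.
From q3 via lambda: add q2.
From q2 via lambda: add q10, q12.
From q12 via lambda: add q8.
From q8 via lambda: add q4.
From q4 via lambda: add q11.
No new states can be added; the closed set is {q0, q2, q3, q4, q7, q8, q10, q11, q12, q13}.

{q0, q2, q3, q4, q7, q8, q10, q11, q12, q13}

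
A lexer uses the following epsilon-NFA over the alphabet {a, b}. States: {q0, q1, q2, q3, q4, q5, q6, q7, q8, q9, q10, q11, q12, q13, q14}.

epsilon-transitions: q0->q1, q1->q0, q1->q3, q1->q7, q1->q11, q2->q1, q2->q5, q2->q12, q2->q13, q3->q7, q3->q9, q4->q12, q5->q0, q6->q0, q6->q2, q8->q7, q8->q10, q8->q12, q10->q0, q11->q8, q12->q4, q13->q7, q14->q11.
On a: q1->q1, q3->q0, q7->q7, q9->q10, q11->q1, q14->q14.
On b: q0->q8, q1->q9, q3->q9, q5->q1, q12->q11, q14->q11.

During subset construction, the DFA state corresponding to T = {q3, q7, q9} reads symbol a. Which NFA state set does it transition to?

q3 on a → {q0}.
q7 on a → {q7}.
q9 on a → {q10}.
Union after reading a: {q0, q7, q10}.
Now take the epsilon-closure:
From q0 via epsilon: add q1.
From q1 via epsilon: add q3, q11.
From q3 via epsilon: add q9.
From q11 via epsilon: add q8.
From q8 via epsilon: add q12.
From q12 via epsilon: add q4.
No new states can be added; the closed set is {q0, q1, q3, q4, q7, q8, q9, q10, q11, q12}.

{q0, q1, q3, q4, q7, q8, q9, q10, q11, q12}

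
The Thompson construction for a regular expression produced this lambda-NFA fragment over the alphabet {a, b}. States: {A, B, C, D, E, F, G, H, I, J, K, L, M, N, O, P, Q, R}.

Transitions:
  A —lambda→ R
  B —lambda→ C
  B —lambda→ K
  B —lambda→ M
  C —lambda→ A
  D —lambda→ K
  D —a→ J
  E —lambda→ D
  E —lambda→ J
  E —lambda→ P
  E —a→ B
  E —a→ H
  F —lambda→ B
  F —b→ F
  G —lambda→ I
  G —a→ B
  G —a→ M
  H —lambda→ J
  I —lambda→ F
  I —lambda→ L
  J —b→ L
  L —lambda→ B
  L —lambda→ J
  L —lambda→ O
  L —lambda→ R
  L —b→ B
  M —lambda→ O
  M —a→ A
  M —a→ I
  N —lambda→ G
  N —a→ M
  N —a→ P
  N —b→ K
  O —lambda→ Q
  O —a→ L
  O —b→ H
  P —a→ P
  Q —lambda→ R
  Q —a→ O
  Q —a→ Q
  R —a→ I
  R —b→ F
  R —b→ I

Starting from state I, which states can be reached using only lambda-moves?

Start with {I}.
From I via lambda: add F, L.
From F via lambda: add B.
From L via lambda: add J, O, R.
From B via lambda: add C, K, M.
From O via lambda: add Q.
From C via lambda: add A.
No new states can be added; the closed set is {A, B, C, F, I, J, K, L, M, O, Q, R}.

{A, B, C, F, I, J, K, L, M, O, Q, R}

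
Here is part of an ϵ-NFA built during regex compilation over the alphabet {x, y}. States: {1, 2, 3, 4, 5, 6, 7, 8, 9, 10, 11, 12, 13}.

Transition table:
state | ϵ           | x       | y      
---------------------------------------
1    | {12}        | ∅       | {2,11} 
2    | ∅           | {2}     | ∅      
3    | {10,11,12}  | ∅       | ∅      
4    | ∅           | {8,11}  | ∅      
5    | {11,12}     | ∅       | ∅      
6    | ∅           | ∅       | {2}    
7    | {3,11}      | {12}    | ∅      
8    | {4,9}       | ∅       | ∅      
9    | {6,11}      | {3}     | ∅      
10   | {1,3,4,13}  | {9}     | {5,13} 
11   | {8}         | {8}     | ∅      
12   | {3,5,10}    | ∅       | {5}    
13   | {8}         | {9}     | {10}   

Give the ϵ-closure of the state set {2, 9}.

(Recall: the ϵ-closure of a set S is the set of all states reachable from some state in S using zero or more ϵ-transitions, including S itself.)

Start with {2, 9}.
From 9 via ϵ: add 6, 11.
From 11 via ϵ: add 8.
From 8 via ϵ: add 4.
No new states can be added; the closed set is {2, 4, 6, 8, 9, 11}.

{2, 4, 6, 8, 9, 11}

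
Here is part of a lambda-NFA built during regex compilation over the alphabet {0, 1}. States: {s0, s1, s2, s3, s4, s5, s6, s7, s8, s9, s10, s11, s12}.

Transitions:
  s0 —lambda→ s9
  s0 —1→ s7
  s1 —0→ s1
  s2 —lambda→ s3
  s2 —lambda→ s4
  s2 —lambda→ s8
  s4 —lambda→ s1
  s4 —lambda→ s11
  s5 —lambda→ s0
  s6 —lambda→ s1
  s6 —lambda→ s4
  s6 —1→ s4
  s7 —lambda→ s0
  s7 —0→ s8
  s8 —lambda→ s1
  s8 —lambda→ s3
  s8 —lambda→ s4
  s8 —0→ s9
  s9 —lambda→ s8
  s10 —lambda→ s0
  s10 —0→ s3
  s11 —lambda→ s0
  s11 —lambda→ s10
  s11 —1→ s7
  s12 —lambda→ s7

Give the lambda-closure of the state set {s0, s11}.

Start with {s0, s11}.
From s0 via lambda: add s9.
From s11 via lambda: add s10.
From s9 via lambda: add s8.
From s8 via lambda: add s1, s3, s4.
No new states can be added; the closed set is {s0, s1, s3, s4, s8, s9, s10, s11}.

{s0, s1, s3, s4, s8, s9, s10, s11}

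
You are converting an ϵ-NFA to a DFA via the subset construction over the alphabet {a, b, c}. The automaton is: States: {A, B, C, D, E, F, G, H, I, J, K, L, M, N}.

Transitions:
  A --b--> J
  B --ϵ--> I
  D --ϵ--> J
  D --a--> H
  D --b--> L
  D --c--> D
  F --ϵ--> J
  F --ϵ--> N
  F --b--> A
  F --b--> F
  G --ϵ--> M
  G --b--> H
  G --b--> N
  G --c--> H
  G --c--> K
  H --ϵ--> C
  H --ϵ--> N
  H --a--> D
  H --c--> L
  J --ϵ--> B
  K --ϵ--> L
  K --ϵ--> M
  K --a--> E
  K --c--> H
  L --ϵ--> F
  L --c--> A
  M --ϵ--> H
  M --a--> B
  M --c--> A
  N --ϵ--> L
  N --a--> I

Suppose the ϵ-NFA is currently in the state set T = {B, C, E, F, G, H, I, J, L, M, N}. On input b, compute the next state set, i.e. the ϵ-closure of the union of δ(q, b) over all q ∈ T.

{A, B, C, F, H, I, J, L, N}

F on b → {A, F}.
G on b → {H, N}.
No b-transition from B, C, E, H, I, J, L, M, N.
Union after reading b: {A, F, H, N}.
Now take the ϵ-closure:
From F via ϵ: add J.
From H via ϵ: add C.
From N via ϵ: add L.
From J via ϵ: add B.
From B via ϵ: add I.
No new states can be added; the closed set is {A, B, C, F, H, I, J, L, N}.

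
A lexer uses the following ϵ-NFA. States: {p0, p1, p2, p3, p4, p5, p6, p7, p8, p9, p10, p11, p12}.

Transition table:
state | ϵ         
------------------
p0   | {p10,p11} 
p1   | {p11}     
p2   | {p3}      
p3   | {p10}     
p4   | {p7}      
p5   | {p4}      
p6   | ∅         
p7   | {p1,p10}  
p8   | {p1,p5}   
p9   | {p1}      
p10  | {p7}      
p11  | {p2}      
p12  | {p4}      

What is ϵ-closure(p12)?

{p1, p2, p3, p4, p7, p10, p11, p12}

Start with {p12}.
From p12 via ϵ: add p4.
From p4 via ϵ: add p7.
From p7 via ϵ: add p1, p10.
From p1 via ϵ: add p11.
From p11 via ϵ: add p2.
From p2 via ϵ: add p3.
No new states can be added; the closed set is {p1, p2, p3, p4, p7, p10, p11, p12}.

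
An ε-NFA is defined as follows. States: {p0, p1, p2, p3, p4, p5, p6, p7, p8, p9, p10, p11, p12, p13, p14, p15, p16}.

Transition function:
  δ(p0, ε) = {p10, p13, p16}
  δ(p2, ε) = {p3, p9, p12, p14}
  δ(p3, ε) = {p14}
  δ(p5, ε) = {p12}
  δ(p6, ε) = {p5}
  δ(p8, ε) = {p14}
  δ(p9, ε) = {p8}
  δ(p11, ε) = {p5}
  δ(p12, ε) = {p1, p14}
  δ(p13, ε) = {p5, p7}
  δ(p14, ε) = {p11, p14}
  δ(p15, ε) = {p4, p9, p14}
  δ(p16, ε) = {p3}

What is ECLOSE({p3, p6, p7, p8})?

Start with {p3, p6, p7, p8}.
From p3 via ε: add p14.
From p6 via ε: add p5.
From p5 via ε: add p12.
From p14 via ε: add p11.
From p12 via ε: add p1.
No new states can be added; the closed set is {p1, p3, p5, p6, p7, p8, p11, p12, p14}.

{p1, p3, p5, p6, p7, p8, p11, p12, p14}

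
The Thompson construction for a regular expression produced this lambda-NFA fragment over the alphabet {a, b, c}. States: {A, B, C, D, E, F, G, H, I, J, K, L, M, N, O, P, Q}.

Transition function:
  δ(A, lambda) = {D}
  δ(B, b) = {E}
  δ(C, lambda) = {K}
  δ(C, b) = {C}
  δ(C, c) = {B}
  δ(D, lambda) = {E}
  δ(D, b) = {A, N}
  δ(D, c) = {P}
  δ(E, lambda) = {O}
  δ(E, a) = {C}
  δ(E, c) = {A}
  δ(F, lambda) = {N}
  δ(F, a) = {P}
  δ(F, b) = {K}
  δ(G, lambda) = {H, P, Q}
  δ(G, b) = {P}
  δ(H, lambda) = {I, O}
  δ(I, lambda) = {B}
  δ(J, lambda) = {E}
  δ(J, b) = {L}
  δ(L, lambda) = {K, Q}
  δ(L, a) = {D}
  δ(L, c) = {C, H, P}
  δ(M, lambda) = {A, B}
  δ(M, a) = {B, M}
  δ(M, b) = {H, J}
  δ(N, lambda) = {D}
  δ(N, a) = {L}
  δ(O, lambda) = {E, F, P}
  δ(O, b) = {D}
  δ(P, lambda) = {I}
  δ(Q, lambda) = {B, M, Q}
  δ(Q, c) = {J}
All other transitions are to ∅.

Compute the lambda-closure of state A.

{A, B, D, E, F, I, N, O, P}

Start with {A}.
From A via lambda: add D.
From D via lambda: add E.
From E via lambda: add O.
From O via lambda: add F, P.
From F via lambda: add N.
From P via lambda: add I.
From I via lambda: add B.
No new states can be added; the closed set is {A, B, D, E, F, I, N, O, P}.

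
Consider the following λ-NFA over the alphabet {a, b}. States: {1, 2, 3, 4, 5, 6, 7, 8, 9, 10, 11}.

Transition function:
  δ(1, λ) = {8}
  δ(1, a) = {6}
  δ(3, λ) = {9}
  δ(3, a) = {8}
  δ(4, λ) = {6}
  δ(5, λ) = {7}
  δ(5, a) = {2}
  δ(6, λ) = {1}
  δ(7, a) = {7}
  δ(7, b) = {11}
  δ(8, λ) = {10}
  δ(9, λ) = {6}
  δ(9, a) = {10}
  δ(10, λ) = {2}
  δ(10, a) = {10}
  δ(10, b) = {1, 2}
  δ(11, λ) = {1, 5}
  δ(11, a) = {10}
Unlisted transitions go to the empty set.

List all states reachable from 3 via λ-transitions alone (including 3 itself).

{1, 2, 3, 6, 8, 9, 10}

Start with {3}.
From 3 via λ: add 9.
From 9 via λ: add 6.
From 6 via λ: add 1.
From 1 via λ: add 8.
From 8 via λ: add 10.
From 10 via λ: add 2.
No new states can be added; the closed set is {1, 2, 3, 6, 8, 9, 10}.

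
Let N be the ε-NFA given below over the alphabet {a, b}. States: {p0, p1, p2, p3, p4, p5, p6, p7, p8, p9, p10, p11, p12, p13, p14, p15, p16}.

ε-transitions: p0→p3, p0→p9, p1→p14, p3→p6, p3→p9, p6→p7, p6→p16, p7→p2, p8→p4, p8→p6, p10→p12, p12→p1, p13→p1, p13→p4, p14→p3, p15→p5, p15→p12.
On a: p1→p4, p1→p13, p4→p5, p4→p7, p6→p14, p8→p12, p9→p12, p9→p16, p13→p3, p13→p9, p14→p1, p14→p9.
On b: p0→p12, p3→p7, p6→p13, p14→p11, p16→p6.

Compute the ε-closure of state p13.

{p1, p2, p3, p4, p6, p7, p9, p13, p14, p16}

Start with {p13}.
From p13 via ε: add p1, p4.
From p1 via ε: add p14.
From p14 via ε: add p3.
From p3 via ε: add p6, p9.
From p6 via ε: add p7, p16.
From p7 via ε: add p2.
No new states can be added; the closed set is {p1, p2, p3, p4, p6, p7, p9, p13, p14, p16}.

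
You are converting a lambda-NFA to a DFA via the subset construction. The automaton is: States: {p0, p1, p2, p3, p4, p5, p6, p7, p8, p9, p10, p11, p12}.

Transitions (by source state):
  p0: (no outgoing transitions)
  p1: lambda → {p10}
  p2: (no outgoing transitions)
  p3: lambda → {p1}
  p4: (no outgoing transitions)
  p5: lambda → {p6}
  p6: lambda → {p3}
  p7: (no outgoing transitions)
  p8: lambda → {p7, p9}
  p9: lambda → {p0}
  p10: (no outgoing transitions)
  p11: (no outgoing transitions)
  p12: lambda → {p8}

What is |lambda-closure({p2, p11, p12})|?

7

Start with {p2, p11, p12}.
From p12 via lambda: add p8.
From p8 via lambda: add p7, p9.
From p9 via lambda: add p0.
lambda-closure = {p0, p2, p7, p8, p9, p11, p12}, which has 7 states.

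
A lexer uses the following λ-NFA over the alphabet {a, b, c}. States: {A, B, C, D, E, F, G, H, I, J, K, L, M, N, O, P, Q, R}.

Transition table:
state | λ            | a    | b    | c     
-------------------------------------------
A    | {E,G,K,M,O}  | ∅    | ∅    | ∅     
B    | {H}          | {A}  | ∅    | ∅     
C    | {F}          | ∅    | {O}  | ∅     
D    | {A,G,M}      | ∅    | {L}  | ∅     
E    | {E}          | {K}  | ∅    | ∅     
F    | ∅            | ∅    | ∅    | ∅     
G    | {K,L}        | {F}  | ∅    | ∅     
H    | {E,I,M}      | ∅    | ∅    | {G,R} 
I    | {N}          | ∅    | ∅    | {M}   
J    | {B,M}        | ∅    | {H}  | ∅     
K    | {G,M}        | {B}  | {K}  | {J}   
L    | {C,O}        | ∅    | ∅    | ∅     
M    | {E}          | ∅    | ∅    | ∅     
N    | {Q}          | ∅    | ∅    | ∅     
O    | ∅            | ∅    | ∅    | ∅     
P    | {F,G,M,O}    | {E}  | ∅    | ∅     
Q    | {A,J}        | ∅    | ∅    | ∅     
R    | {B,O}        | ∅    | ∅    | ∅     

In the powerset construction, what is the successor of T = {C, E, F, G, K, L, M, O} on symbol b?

{C, E, F, G, K, L, M, O}

C on b → {O}.
K on b → {K}.
No b-transition from E, F, G, L, M, O.
Union after reading b: {K, O}.
Now take the λ-closure:
From K via λ: add G, M.
From G via λ: add L.
From M via λ: add E.
From L via λ: add C.
From C via λ: add F.
No new states can be added; the closed set is {C, E, F, G, K, L, M, O}.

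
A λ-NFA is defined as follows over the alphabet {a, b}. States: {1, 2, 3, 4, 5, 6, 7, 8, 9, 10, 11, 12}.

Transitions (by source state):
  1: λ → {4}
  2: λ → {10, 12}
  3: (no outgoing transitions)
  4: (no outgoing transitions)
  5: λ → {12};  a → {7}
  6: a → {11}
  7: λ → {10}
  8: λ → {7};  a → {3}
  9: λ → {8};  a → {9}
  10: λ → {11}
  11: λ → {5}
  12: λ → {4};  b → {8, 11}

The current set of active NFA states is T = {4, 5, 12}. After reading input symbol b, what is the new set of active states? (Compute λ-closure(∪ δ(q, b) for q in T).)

{4, 5, 7, 8, 10, 11, 12}

12 on b → {8, 11}.
No b-transition from 4, 5.
Union after reading b: {8, 11}.
Now take the λ-closure:
From 8 via λ: add 7.
From 11 via λ: add 5.
From 5 via λ: add 12.
From 7 via λ: add 10.
From 12 via λ: add 4.
No new states can be added; the closed set is {4, 5, 7, 8, 10, 11, 12}.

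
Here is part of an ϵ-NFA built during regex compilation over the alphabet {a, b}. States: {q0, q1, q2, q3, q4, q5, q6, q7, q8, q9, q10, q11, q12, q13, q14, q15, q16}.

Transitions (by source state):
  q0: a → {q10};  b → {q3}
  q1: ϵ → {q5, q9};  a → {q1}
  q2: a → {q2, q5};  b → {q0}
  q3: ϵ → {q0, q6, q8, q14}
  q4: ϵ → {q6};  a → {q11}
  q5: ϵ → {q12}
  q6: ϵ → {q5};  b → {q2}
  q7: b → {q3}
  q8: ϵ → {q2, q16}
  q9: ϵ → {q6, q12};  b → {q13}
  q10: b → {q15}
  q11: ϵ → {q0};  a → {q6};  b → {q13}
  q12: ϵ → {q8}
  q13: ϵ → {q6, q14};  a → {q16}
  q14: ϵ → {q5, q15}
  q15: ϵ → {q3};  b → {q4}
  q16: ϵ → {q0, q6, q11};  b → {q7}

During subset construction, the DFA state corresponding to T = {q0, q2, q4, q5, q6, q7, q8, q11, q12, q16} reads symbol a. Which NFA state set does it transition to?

{q0, q2, q5, q6, q8, q10, q11, q12, q16}

q0 on a → {q10}.
q2 on a → {q2, q5}.
q4 on a → {q11}.
q11 on a → {q6}.
No a-transition from q5, q6, q7, q8, q12, q16.
Union after reading a: {q2, q5, q6, q10, q11}.
Now take the ϵ-closure:
From q5 via ϵ: add q12.
From q11 via ϵ: add q0.
From q12 via ϵ: add q8.
From q8 via ϵ: add q16.
No new states can be added; the closed set is {q0, q2, q5, q6, q8, q10, q11, q12, q16}.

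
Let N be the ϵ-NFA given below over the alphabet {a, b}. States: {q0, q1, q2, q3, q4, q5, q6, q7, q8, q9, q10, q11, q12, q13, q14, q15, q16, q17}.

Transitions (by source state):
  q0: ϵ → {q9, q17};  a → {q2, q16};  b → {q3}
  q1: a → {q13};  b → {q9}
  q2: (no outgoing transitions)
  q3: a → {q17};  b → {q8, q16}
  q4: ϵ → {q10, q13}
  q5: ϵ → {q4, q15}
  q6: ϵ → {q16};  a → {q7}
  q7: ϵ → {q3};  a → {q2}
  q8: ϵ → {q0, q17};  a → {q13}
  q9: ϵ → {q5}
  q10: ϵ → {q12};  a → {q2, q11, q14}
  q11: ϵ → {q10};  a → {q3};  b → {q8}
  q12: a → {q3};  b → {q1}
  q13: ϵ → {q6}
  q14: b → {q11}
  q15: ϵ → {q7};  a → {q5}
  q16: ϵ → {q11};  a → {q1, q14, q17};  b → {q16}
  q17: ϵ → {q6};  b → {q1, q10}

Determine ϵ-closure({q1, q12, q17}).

Start with {q1, q12, q17}.
From q17 via ϵ: add q6.
From q6 via ϵ: add q16.
From q16 via ϵ: add q11.
From q11 via ϵ: add q10.
No new states can be added; the closed set is {q1, q6, q10, q11, q12, q16, q17}.

{q1, q6, q10, q11, q12, q16, q17}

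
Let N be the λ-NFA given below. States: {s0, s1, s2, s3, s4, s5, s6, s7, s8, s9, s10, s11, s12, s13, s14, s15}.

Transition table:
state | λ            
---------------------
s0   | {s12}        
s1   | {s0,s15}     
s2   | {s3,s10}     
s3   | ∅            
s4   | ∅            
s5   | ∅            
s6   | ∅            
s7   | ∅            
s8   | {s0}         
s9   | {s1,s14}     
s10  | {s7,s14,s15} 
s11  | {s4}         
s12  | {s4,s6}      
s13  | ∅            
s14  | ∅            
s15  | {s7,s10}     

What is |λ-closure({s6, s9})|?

Start with {s6, s9}.
From s9 via λ: add s1, s14.
From s1 via λ: add s0, s15.
From s0 via λ: add s12.
From s15 via λ: add s7, s10.
From s12 via λ: add s4.
λ-closure = {s0, s1, s4, s6, s7, s9, s10, s12, s14, s15}, which has 10 states.

10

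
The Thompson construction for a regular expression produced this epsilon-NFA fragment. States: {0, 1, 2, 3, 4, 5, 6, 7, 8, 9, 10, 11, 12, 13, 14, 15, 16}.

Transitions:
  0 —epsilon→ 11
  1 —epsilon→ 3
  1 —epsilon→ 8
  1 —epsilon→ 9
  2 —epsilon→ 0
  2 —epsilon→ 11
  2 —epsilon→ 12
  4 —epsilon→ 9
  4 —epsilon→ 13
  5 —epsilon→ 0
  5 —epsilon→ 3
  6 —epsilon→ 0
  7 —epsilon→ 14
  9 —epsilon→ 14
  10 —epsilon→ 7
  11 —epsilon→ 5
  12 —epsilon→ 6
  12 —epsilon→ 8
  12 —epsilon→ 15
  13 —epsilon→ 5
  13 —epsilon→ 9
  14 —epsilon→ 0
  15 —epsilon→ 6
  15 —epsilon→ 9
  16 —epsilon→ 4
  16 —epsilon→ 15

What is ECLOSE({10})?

{0, 3, 5, 7, 10, 11, 14}

Start with {10}.
From 10 via epsilon: add 7.
From 7 via epsilon: add 14.
From 14 via epsilon: add 0.
From 0 via epsilon: add 11.
From 11 via epsilon: add 5.
From 5 via epsilon: add 3.
No new states can be added; the closed set is {0, 3, 5, 7, 10, 11, 14}.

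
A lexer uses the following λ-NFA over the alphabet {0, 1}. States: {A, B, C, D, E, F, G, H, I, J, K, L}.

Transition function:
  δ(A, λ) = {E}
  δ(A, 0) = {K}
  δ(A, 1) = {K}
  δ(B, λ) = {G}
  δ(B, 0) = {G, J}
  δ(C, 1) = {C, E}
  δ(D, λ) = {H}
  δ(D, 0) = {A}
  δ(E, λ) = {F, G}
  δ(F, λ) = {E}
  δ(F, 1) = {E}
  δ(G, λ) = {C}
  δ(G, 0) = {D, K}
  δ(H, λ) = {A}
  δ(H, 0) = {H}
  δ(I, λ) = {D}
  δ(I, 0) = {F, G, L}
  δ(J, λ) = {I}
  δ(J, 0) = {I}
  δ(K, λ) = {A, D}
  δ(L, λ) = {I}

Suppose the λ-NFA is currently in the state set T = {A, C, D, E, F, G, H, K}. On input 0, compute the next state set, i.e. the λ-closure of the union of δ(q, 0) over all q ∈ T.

A on 0 → {K}.
D on 0 → {A}.
G on 0 → {D, K}.
H on 0 → {H}.
No 0-transition from C, E, F, K.
Union after reading 0: {A, D, H, K}.
Now take the λ-closure:
From A via λ: add E.
From E via λ: add F, G.
From G via λ: add C.
No new states can be added; the closed set is {A, C, D, E, F, G, H, K}.

{A, C, D, E, F, G, H, K}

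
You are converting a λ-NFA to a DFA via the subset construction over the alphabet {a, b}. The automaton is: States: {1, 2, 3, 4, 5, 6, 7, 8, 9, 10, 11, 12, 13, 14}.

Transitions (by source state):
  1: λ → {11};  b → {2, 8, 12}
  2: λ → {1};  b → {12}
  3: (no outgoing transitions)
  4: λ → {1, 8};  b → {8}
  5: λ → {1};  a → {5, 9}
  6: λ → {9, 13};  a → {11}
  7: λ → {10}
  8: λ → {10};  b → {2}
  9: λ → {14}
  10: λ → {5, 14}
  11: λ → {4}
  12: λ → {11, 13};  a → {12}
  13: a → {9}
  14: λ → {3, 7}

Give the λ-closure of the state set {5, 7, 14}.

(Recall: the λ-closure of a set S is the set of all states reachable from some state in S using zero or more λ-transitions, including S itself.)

{1, 3, 4, 5, 7, 8, 10, 11, 14}

Start with {5, 7, 14}.
From 5 via λ: add 1.
From 7 via λ: add 10.
From 14 via λ: add 3.
From 1 via λ: add 11.
From 11 via λ: add 4.
From 4 via λ: add 8.
No new states can be added; the closed set is {1, 3, 4, 5, 7, 8, 10, 11, 14}.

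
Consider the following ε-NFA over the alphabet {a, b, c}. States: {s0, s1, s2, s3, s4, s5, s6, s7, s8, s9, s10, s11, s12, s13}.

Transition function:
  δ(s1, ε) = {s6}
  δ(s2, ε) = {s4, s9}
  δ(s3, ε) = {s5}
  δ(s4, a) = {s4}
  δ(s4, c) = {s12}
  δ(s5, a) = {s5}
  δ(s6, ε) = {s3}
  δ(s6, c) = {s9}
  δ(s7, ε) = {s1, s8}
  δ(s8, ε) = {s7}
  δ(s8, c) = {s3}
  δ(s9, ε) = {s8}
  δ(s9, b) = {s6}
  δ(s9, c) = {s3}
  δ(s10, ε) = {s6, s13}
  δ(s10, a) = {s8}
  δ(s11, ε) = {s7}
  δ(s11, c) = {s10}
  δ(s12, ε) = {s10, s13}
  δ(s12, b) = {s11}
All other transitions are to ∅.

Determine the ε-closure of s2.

{s1, s2, s3, s4, s5, s6, s7, s8, s9}

Start with {s2}.
From s2 via ε: add s4, s9.
From s9 via ε: add s8.
From s8 via ε: add s7.
From s7 via ε: add s1.
From s1 via ε: add s6.
From s6 via ε: add s3.
From s3 via ε: add s5.
No new states can be added; the closed set is {s1, s2, s3, s4, s5, s6, s7, s8, s9}.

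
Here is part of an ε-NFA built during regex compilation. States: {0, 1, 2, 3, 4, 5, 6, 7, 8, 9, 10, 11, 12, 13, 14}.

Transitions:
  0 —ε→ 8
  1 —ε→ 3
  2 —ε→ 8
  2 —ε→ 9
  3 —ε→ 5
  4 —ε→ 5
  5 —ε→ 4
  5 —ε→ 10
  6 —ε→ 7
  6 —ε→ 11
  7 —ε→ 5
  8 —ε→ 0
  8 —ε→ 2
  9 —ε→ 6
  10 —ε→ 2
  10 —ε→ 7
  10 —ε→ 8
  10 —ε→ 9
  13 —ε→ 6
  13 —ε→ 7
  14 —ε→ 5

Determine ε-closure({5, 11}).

Start with {5, 11}.
From 5 via ε: add 4, 10.
From 10 via ε: add 2, 7, 8, 9.
From 8 via ε: add 0.
From 9 via ε: add 6.
No new states can be added; the closed set is {0, 2, 4, 5, 6, 7, 8, 9, 10, 11}.

{0, 2, 4, 5, 6, 7, 8, 9, 10, 11}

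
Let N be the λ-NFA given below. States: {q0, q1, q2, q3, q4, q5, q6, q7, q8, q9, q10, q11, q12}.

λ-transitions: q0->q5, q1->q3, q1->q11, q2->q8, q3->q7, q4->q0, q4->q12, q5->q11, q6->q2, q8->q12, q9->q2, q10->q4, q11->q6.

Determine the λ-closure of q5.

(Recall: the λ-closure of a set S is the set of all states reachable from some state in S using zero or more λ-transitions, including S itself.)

{q2, q5, q6, q8, q11, q12}

Start with {q5}.
From q5 via λ: add q11.
From q11 via λ: add q6.
From q6 via λ: add q2.
From q2 via λ: add q8.
From q8 via λ: add q12.
No new states can be added; the closed set is {q2, q5, q6, q8, q11, q12}.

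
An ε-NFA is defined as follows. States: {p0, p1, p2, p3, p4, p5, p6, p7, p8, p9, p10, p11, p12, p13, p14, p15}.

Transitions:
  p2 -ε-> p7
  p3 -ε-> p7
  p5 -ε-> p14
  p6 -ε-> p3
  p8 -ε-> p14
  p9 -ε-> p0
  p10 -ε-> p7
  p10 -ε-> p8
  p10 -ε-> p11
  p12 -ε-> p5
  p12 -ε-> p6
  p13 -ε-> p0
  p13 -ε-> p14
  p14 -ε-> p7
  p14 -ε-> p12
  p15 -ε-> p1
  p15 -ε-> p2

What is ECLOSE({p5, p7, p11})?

Start with {p5, p7, p11}.
From p5 via ε: add p14.
From p14 via ε: add p12.
From p12 via ε: add p6.
From p6 via ε: add p3.
No new states can be added; the closed set is {p3, p5, p6, p7, p11, p12, p14}.

{p3, p5, p6, p7, p11, p12, p14}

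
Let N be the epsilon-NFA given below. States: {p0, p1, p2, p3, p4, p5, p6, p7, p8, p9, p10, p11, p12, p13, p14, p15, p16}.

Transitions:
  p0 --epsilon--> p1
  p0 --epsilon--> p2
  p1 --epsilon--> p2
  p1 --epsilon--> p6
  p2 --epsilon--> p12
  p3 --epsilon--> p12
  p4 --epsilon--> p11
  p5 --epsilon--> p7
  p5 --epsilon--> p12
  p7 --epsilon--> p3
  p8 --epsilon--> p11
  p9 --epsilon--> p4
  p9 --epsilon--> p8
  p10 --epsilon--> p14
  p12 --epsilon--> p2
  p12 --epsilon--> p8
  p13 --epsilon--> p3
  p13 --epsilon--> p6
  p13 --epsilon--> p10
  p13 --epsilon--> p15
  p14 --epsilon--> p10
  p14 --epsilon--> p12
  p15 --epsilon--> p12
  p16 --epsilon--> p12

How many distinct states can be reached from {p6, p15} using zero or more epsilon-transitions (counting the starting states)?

6

Start with {p6, p15}.
From p15 via epsilon: add p12.
From p12 via epsilon: add p2, p8.
From p8 via epsilon: add p11.
epsilon-closure = {p2, p6, p8, p11, p12, p15}, which has 6 states.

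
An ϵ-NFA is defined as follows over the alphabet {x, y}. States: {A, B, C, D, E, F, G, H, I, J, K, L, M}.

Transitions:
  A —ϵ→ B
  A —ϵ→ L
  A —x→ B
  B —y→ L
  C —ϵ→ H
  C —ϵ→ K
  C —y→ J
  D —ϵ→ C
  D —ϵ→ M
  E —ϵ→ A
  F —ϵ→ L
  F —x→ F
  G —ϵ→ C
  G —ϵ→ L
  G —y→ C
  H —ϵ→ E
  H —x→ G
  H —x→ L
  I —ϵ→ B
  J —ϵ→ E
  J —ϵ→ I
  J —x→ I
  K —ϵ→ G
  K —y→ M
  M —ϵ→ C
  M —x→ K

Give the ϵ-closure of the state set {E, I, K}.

Start with {E, I, K}.
From E via ϵ: add A.
From I via ϵ: add B.
From K via ϵ: add G.
From A via ϵ: add L.
From G via ϵ: add C.
From C via ϵ: add H.
No new states can be added; the closed set is {A, B, C, E, G, H, I, K, L}.

{A, B, C, E, G, H, I, K, L}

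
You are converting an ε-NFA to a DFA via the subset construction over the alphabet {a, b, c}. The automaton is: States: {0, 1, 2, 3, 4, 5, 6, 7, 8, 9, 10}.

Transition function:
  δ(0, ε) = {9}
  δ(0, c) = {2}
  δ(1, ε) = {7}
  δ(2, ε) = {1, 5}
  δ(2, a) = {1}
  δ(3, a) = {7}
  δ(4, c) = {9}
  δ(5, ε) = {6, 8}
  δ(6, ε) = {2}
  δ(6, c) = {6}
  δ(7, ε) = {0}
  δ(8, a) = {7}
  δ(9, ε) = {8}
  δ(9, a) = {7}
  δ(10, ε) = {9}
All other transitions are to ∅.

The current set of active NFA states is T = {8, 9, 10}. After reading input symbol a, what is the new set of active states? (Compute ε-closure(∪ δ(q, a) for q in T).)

{0, 7, 8, 9}

8 on a → {7}.
9 on a → {7}.
No a-transition from 10.
Union after reading a: {7}.
Now take the ε-closure:
From 7 via ε: add 0.
From 0 via ε: add 9.
From 9 via ε: add 8.
No new states can be added; the closed set is {0, 7, 8, 9}.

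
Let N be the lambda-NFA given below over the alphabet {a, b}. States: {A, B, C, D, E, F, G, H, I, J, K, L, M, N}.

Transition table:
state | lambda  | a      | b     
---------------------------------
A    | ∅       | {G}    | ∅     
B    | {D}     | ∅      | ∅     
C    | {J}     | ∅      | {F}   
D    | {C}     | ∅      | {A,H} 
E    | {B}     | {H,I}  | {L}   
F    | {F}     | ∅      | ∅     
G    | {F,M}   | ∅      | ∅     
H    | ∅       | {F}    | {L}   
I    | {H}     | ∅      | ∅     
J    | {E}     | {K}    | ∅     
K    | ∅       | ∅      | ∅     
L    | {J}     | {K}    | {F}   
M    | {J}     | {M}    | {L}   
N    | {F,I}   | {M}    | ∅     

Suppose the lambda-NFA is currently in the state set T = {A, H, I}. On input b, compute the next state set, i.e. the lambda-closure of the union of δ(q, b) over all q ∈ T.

{B, C, D, E, J, L}

H on b → {L}.
No b-transition from A, I.
Union after reading b: {L}.
Now take the lambda-closure:
From L via lambda: add J.
From J via lambda: add E.
From E via lambda: add B.
From B via lambda: add D.
From D via lambda: add C.
No new states can be added; the closed set is {B, C, D, E, J, L}.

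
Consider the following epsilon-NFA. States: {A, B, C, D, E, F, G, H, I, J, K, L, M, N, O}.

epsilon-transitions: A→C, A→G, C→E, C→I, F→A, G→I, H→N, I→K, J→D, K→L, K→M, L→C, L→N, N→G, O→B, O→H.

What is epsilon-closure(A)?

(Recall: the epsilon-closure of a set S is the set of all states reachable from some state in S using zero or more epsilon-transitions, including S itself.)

{A, C, E, G, I, K, L, M, N}

Start with {A}.
From A via epsilon: add C, G.
From C via epsilon: add E, I.
From I via epsilon: add K.
From K via epsilon: add L, M.
From L via epsilon: add N.
No new states can be added; the closed set is {A, C, E, G, I, K, L, M, N}.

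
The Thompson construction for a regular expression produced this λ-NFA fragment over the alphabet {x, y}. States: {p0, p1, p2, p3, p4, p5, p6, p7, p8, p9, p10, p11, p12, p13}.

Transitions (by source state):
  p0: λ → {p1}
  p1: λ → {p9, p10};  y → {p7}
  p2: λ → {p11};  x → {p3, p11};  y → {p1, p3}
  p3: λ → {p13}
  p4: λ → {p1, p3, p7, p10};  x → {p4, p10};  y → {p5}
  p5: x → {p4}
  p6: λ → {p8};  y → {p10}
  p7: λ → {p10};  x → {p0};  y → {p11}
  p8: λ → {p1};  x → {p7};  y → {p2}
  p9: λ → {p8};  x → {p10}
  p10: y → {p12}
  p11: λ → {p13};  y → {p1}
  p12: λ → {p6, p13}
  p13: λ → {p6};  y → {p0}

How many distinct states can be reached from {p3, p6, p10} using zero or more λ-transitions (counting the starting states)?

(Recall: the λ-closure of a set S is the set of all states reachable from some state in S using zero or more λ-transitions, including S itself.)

7

Start with {p3, p6, p10}.
From p3 via λ: add p13.
From p6 via λ: add p8.
From p8 via λ: add p1.
From p1 via λ: add p9.
λ-closure = {p1, p3, p6, p8, p9, p10, p13}, which has 7 states.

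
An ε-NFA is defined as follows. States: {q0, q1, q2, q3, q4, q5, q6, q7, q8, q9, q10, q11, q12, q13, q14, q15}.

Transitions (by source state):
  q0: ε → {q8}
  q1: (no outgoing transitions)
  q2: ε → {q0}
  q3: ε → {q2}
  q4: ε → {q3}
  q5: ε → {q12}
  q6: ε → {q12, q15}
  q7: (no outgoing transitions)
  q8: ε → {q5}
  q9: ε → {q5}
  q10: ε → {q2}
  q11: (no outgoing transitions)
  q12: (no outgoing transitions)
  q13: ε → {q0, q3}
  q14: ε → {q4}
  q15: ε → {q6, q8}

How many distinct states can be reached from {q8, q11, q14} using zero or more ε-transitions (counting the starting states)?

Start with {q8, q11, q14}.
From q8 via ε: add q5.
From q14 via ε: add q4.
From q4 via ε: add q3.
From q5 via ε: add q12.
From q3 via ε: add q2.
From q2 via ε: add q0.
ε-closure = {q0, q2, q3, q4, q5, q8, q11, q12, q14}, which has 9 states.

9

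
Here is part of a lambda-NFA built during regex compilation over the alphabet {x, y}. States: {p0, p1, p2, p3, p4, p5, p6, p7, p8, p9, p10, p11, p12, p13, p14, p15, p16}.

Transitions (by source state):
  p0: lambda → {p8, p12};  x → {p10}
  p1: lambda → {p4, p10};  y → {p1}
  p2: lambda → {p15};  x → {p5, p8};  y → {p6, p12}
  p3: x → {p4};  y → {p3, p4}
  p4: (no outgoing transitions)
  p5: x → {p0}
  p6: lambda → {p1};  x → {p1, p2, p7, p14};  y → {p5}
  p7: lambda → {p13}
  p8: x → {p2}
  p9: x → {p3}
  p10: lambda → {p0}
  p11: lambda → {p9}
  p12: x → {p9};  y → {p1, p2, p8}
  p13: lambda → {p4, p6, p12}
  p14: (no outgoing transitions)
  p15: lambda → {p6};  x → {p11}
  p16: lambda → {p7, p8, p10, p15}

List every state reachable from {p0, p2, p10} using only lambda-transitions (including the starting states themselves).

{p0, p1, p2, p4, p6, p8, p10, p12, p15}

Start with {p0, p2, p10}.
From p0 via lambda: add p8, p12.
From p2 via lambda: add p15.
From p15 via lambda: add p6.
From p6 via lambda: add p1.
From p1 via lambda: add p4.
No new states can be added; the closed set is {p0, p1, p2, p4, p6, p8, p10, p12, p15}.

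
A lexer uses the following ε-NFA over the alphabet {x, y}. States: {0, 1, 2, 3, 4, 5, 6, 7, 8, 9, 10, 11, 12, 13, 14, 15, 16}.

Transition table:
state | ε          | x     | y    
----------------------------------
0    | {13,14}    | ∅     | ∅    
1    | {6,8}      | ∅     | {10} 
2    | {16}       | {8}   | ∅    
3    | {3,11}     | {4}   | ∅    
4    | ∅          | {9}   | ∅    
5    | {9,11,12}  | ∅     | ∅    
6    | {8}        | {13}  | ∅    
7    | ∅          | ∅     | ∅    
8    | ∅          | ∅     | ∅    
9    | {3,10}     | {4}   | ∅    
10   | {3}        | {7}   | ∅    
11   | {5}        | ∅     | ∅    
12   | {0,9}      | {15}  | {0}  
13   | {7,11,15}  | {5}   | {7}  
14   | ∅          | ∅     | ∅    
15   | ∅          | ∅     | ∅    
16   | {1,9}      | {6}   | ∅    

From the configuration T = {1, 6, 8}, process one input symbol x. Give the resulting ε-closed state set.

{0, 3, 5, 7, 9, 10, 11, 12, 13, 14, 15}

6 on x → {13}.
No x-transition from 1, 8.
Union after reading x: {13}.
Now take the ε-closure:
From 13 via ε: add 7, 11, 15.
From 11 via ε: add 5.
From 5 via ε: add 9, 12.
From 9 via ε: add 3, 10.
From 12 via ε: add 0.
From 0 via ε: add 14.
No new states can be added; the closed set is {0, 3, 5, 7, 9, 10, 11, 12, 13, 14, 15}.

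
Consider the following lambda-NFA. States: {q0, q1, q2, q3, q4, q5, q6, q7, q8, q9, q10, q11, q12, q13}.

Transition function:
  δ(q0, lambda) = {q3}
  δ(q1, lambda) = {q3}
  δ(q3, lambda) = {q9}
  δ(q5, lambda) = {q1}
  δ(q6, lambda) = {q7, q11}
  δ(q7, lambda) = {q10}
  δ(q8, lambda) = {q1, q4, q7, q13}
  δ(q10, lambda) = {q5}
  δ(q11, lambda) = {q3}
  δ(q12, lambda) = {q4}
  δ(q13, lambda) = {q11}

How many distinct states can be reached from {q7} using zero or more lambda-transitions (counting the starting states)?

Start with {q7}.
From q7 via lambda: add q10.
From q10 via lambda: add q5.
From q5 via lambda: add q1.
From q1 via lambda: add q3.
From q3 via lambda: add q9.
lambda-closure = {q1, q3, q5, q7, q9, q10}, which has 6 states.

6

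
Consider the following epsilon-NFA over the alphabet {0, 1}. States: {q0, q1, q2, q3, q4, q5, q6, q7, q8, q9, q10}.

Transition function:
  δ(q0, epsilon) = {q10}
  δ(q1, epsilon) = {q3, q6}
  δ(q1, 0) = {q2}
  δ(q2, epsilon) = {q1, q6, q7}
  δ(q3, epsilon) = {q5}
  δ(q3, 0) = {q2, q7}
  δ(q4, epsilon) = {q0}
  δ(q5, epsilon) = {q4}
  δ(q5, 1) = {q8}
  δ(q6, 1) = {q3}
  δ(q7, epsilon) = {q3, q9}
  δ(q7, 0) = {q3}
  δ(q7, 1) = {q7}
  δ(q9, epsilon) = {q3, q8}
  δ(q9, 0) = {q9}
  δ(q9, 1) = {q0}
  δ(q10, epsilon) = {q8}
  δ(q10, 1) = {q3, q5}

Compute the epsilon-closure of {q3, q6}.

Start with {q3, q6}.
From q3 via epsilon: add q5.
From q5 via epsilon: add q4.
From q4 via epsilon: add q0.
From q0 via epsilon: add q10.
From q10 via epsilon: add q8.
No new states can be added; the closed set is {q0, q3, q4, q5, q6, q8, q10}.

{q0, q3, q4, q5, q6, q8, q10}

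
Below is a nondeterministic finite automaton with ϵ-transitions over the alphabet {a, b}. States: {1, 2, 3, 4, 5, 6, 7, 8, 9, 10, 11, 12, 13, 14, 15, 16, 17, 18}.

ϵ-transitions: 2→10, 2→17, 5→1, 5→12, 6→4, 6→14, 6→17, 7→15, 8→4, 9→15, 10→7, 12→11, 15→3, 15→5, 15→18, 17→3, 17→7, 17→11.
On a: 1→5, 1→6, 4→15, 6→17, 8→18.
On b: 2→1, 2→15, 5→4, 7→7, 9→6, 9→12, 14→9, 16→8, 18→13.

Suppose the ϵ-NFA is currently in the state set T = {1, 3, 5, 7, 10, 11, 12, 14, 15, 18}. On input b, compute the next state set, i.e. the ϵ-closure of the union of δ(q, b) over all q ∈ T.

{1, 3, 4, 5, 7, 9, 11, 12, 13, 15, 18}

5 on b → {4}.
7 on b → {7}.
14 on b → {9}.
18 on b → {13}.
No b-transition from 1, 3, 10, 11, 12, 15.
Union after reading b: {4, 7, 9, 13}.
Now take the ϵ-closure:
From 7 via ϵ: add 15.
From 15 via ϵ: add 3, 5, 18.
From 5 via ϵ: add 1, 12.
From 12 via ϵ: add 11.
No new states can be added; the closed set is {1, 3, 4, 5, 7, 9, 11, 12, 13, 15, 18}.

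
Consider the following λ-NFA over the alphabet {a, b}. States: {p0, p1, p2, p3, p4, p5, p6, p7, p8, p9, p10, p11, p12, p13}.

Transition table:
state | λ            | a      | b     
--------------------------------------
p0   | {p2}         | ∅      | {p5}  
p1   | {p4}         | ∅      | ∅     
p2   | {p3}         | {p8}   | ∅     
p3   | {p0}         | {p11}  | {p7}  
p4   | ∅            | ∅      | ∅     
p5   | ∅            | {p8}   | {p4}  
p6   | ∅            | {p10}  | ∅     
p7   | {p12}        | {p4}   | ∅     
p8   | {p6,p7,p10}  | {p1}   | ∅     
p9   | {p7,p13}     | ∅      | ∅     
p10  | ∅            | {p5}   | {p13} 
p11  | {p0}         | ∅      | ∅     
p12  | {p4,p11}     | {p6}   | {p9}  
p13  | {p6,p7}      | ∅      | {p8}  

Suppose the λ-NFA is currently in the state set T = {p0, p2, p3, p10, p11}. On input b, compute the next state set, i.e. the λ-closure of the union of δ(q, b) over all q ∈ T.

p0 on b → {p5}.
p3 on b → {p7}.
p10 on b → {p13}.
No b-transition from p2, p11.
Union after reading b: {p5, p7, p13}.
Now take the λ-closure:
From p7 via λ: add p12.
From p13 via λ: add p6.
From p12 via λ: add p4, p11.
From p11 via λ: add p0.
From p0 via λ: add p2.
From p2 via λ: add p3.
No new states can be added; the closed set is {p0, p2, p3, p4, p5, p6, p7, p11, p12, p13}.

{p0, p2, p3, p4, p5, p6, p7, p11, p12, p13}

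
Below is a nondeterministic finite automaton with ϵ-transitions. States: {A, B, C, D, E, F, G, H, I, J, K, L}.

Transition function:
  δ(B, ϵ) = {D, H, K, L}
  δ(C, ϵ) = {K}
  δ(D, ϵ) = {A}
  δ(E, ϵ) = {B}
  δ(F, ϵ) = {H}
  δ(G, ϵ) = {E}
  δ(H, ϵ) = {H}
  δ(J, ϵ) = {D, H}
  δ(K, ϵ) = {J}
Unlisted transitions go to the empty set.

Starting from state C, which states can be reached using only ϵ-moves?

Start with {C}.
From C via ϵ: add K.
From K via ϵ: add J.
From J via ϵ: add D, H.
From D via ϵ: add A.
No new states can be added; the closed set is {A, C, D, H, J, K}.

{A, C, D, H, J, K}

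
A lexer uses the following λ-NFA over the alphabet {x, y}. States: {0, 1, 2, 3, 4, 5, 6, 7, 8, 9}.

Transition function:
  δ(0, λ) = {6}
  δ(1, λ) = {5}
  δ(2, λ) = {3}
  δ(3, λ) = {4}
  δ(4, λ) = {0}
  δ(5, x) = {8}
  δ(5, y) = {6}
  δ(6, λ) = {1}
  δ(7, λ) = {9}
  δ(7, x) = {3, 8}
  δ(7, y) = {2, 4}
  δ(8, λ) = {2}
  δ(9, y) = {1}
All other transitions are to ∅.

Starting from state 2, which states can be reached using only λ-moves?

Start with {2}.
From 2 via λ: add 3.
From 3 via λ: add 4.
From 4 via λ: add 0.
From 0 via λ: add 6.
From 6 via λ: add 1.
From 1 via λ: add 5.
No new states can be added; the closed set is {0, 1, 2, 3, 4, 5, 6}.

{0, 1, 2, 3, 4, 5, 6}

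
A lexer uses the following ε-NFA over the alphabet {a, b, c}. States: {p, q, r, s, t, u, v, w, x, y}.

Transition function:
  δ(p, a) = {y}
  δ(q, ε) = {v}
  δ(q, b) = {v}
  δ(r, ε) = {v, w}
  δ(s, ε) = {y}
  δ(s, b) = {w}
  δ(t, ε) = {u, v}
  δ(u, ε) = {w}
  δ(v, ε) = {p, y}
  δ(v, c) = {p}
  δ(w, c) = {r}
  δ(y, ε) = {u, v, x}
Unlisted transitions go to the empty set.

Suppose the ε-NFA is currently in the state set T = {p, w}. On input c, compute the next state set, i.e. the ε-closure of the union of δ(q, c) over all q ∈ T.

{p, r, u, v, w, x, y}

w on c → {r}.
No c-transition from p.
Union after reading c: {r}.
Now take the ε-closure:
From r via ε: add v, w.
From v via ε: add p, y.
From y via ε: add u, x.
No new states can be added; the closed set is {p, r, u, v, w, x, y}.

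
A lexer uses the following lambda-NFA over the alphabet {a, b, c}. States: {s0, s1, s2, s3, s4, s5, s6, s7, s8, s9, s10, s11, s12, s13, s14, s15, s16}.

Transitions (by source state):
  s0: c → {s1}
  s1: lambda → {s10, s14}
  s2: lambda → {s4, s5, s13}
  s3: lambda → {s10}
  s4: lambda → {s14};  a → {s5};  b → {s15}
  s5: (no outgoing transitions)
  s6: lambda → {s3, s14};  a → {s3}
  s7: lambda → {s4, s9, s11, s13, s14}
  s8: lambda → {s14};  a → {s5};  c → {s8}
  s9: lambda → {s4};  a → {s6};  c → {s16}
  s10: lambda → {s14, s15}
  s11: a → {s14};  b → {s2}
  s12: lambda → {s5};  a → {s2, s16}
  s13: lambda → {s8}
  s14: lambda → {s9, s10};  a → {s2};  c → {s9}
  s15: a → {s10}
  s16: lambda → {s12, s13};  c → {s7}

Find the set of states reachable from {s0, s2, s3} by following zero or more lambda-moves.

Start with {s0, s2, s3}.
From s2 via lambda: add s4, s5, s13.
From s3 via lambda: add s10.
From s4 via lambda: add s14.
From s10 via lambda: add s15.
From s13 via lambda: add s8.
From s14 via lambda: add s9.
No new states can be added; the closed set is {s0, s2, s3, s4, s5, s8, s9, s10, s13, s14, s15}.

{s0, s2, s3, s4, s5, s8, s9, s10, s13, s14, s15}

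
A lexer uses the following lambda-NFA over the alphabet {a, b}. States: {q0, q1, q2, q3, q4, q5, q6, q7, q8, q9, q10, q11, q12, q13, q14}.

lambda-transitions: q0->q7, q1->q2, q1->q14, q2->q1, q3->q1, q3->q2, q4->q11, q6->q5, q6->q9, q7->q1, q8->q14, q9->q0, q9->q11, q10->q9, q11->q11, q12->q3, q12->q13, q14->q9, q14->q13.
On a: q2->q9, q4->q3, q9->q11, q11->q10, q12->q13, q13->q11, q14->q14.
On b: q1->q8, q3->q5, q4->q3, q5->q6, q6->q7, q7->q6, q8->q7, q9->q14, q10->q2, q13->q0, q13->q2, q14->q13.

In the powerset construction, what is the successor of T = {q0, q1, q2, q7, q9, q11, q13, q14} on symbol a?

{q0, q1, q2, q7, q9, q10, q11, q13, q14}

q2 on a → {q9}.
q9 on a → {q11}.
q11 on a → {q10}.
q13 on a → {q11}.
q14 on a → {q14}.
No a-transition from q0, q1, q7.
Union after reading a: {q9, q10, q11, q14}.
Now take the lambda-closure:
From q9 via lambda: add q0.
From q14 via lambda: add q13.
From q0 via lambda: add q7.
From q7 via lambda: add q1.
From q1 via lambda: add q2.
No new states can be added; the closed set is {q0, q1, q2, q7, q9, q10, q11, q13, q14}.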